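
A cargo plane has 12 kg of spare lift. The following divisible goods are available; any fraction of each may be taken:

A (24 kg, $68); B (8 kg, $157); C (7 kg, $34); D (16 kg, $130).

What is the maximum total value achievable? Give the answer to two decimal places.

Take in order of value per unit:
- B (157/8 per unit): all 8 → value 157, running total 157.00
- D (130/16 per unit): 4 of 16 → value 4×130/16 = 32.5000, running total 189.50
Total 189.50.

189.50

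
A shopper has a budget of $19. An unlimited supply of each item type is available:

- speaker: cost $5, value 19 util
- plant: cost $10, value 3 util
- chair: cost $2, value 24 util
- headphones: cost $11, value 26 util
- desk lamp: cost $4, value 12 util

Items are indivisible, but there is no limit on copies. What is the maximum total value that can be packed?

Best value-per-unit is chair at 24/2, and filling with it alone uses cost 9×2=18. No mix of the others beats 9×24 = 216.

216 util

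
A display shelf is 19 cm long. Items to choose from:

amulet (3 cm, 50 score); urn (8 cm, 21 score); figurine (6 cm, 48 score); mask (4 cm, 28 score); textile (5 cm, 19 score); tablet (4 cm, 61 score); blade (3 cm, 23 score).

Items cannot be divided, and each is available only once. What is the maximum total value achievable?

This is a 0/1 knapsack; check combinations near the capacity.
- amulet+figurine+mask+tablet: length 3+6+4+4=17, value 50+48+28+61=187
- amulet+figurine+tablet+blade: length 3+6+4+3=16, value 50+48+61+23=182
- amulet+mask+textile+tablet+blade: length 3+4+5+4+3=19, value 50+28+19+61+23=181
- amulet+figurine+textile+tablet: length 3+6+5+4=18, value 50+48+19+61=178
- amulet+mask+tablet+blade: length 3+4+4+3=14, value 50+28+61+23=162
Best: 187 score.

187 score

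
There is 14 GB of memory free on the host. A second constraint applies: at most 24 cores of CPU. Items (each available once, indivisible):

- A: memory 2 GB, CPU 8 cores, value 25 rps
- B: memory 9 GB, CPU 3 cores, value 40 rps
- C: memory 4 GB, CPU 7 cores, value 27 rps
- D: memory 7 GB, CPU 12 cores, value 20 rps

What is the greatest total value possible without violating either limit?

Feasible sets respecting both limits:
- B+C: memory 13, CPU 10, value 67
- A+B: memory 11, CPU 11, value 65
- A+C: memory 6, CPU 15, value 52
- C+D: memory 11, CPU 19, value 47
Best: 67 rps.

67 rps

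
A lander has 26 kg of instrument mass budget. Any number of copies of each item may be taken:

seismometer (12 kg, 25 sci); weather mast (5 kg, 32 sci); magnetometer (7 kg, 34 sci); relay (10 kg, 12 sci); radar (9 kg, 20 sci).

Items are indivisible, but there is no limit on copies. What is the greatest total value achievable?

Best value-per-unit is weather mast at 32/5, and filling with it alone uses mass 5×5=25. No mix of the others beats 5×32 = 160.

160 sci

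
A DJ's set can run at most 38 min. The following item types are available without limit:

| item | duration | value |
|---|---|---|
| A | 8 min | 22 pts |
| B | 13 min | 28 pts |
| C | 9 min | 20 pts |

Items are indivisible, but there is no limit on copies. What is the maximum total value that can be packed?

Best value-per-unit is A at 22/8; filling with it alone gives 4×22 = 88.
Optimal mix: 3×A + 1×B → duration 37, value 94.

94 pts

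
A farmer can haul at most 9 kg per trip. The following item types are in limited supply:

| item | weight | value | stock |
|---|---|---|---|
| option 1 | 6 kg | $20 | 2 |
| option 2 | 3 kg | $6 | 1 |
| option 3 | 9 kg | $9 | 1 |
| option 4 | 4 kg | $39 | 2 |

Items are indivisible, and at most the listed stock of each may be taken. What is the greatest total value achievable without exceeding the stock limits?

Top feasible selections:
- 2×option 4: weight 8, value 78
- 1×option 2 + 1×option 4: weight 7, value 45
- 1×option 4: weight 4, value 39
Best: $78.

$78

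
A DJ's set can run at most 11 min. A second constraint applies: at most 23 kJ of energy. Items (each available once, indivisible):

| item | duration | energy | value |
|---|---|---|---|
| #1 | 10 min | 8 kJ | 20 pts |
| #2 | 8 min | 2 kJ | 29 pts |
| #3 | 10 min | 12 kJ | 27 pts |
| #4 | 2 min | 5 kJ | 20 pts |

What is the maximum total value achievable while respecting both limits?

Feasible sets respecting both limits:
- #2+#4: duration 10, energy 7, value 49
- #2: duration 8, energy 2, value 29
- #3: duration 10, energy 12, value 27
Best: 49 pts.

49 pts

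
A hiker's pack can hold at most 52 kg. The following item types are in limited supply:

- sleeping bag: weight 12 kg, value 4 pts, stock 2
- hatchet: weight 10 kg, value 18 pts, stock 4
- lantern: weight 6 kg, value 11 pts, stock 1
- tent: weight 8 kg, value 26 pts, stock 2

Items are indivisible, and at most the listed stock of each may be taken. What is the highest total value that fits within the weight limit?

Top feasible selections:
- 3×hatchet + 1×lantern + 2×tent: weight 52, value 117
- 3×hatchet + 2×tent: weight 46, value 106
- 2×hatchet + 1×lantern + 2×tent: weight 42, value 99
Best: 117 pts.

117 pts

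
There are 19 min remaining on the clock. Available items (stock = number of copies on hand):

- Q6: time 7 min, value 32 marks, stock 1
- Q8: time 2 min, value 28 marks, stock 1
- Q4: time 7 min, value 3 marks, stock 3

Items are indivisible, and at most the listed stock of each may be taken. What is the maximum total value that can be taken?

Top feasible selections:
- 1×Q6 + 1×Q8 + 1×Q4: time 16, value 63
- 1×Q6 + 1×Q8: time 9, value 60
Best: 63 marks.

63 marks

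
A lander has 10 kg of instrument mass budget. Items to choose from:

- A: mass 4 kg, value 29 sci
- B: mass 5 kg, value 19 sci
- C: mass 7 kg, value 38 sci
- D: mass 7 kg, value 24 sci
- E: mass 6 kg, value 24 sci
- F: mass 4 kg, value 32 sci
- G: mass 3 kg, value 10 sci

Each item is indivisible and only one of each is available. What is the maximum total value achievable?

61 sci

Check high-value combinations within 10 kg:
- A+F: mass 4+4=8, value 29+32=61
- E+F: mass 6+4=10, value 24+32=56
- A+E: mass 4+6=10, value 29+24=53
- B+F: mass 5+4=9, value 19+32=51
- A+B: mass 4+5=9, value 29+19=48
Best: 61 sci.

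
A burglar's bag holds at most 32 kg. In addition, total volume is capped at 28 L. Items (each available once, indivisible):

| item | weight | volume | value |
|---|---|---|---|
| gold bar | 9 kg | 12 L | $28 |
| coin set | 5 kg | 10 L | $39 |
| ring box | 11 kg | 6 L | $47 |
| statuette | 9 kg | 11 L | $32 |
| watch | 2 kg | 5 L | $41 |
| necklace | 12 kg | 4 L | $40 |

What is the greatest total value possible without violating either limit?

Feasible sets respecting both limits:
- coin set+ring box+watch+necklace: weight 30, volume 25, value 167
- ring box+watch+necklace: weight 25, volume 15, value 128
- coin set+ring box+watch: weight 18, volume 21, value 127
- coin set+ring box+necklace: weight 28, volume 20, value 126
Best: $167.

$167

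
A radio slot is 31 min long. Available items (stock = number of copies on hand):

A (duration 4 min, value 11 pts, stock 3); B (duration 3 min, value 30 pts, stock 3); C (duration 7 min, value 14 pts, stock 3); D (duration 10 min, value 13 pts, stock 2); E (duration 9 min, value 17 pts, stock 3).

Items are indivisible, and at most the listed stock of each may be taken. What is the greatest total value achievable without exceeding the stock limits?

140 pts

Best selections within duration 31 and stock limits:
- 3×A + 3×B + 1×E: duration 30, value 140
- 2×A + 3×B + 2×C: duration 31, value 140
- 3×A + 3×B + 1×C: duration 28, value 137
- 3×A + 3×B + 1×D: duration 31, value 136
Best: 140 pts.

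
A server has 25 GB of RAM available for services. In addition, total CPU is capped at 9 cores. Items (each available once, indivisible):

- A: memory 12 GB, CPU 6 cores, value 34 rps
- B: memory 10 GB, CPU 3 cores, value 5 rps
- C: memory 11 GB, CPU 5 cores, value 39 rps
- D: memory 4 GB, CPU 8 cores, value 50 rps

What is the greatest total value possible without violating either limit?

Feasible sets respecting both limits:
- D: memory 4, CPU 8, value 50
- B+C: memory 21, CPU 8, value 44
- A+B: memory 22, CPU 9, value 39
Best: 50 rps.

50 rps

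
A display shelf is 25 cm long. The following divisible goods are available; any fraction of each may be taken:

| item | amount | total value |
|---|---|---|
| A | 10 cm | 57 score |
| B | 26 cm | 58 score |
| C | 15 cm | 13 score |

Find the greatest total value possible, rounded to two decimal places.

90.46

Take in order of value per unit:
- A (57/10 per unit): all 10 → value 57, running total 57.00
- B (58/26 per unit): 15 of 26 → value 15×58/26 = 33.4615, running total 90.46
Total 90.46.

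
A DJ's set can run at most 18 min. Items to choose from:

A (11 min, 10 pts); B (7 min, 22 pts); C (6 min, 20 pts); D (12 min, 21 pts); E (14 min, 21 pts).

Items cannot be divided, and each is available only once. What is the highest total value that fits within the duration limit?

42 pts

This is a 0/1 knapsack; check combinations near the capacity.
- B+C: duration 7+6=13, value 22+20=42
- C+D: duration 6+12=18, value 20+21=41
- A+B: duration 11+7=18, value 10+22=32
Best: 42 pts.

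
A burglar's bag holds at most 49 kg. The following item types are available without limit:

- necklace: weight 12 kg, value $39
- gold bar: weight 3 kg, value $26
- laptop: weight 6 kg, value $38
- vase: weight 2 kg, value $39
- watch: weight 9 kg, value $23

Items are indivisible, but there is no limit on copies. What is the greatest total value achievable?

Best value-per-unit is vase at 39/2, and filling with it alone uses weight 24×2=48. No mix of the others beats 24×39 = 936.

$936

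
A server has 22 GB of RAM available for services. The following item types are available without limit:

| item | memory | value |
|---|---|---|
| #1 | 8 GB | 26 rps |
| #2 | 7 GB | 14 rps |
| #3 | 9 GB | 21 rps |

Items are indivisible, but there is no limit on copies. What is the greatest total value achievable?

Best value-per-unit is #1 at 26/8; filling with it alone gives 2×26 = 52.
Optimal mix: 1×#1 + 2×#2 → memory 22, value 54.

54 rps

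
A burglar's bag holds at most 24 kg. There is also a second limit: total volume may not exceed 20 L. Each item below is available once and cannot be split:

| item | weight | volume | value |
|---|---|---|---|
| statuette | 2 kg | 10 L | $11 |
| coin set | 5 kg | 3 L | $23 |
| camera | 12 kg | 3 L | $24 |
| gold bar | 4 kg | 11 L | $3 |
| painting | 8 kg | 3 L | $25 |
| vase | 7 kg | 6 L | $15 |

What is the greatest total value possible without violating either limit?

$63

Feasible sets respecting both limits:
- coin set+painting+vase: weight 20, volume 12, value 63
- coin set+camera+vase: weight 24, volume 12, value 62
- statuette+camera+painting: weight 22, volume 16, value 60
Best: $63.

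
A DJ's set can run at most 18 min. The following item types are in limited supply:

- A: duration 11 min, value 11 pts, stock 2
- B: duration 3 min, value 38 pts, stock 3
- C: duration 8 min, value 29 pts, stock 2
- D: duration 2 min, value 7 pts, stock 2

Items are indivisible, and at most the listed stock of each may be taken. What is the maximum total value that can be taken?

Best selections within duration 18 and stock limits:
- 3×B + 1×C: duration 17, value 143
- 3×B + 2×D: duration 13, value 128
- 3×B + 1×D: duration 11, value 121
- 2×B + 1×C + 2×D: duration 18, value 119
Best: 143 pts.

143 pts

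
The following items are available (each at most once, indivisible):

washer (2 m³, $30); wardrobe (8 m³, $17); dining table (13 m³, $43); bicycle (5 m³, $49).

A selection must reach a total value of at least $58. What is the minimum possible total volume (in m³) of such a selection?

Subsets with value ≥ 58, sorted by total volume:
- washer+bicycle: volume 7, value 79
- wardrobe+bicycle: volume 13, value 66
- washer+wardrobe+bicycle: volume 15, value 96
Minimum volume: 7 m³.

7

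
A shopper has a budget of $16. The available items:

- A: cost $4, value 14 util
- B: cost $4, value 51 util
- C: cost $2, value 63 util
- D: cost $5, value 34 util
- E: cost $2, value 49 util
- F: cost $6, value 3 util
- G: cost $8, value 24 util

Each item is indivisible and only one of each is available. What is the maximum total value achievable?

197 util

Check high-value combinations within $16:
- B+C+D+E: cost 4+2+5+2=13, value 51+63+34+49=197
- B+C+E+G: cost 4+2+2+8=16, value 51+63+49+24=187
- A+B+C+E: cost 4+4+2+2=12, value 14+51+63+49=177
- B+C+E+F: cost 4+2+2+6=14, value 51+63+49+3=166
- B+C+E: cost 4+2+2=8, value 51+63+49=163
Best: 197 util.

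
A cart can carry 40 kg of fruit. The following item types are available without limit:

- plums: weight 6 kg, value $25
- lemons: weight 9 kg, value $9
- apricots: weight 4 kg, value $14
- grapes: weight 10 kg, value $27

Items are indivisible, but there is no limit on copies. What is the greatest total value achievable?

Best value-per-unit is plums at 25/6; filling with it alone gives 6×25 = 150.
Optimal mix: 6×plums + 1×apricots → weight 40, value 164.

$164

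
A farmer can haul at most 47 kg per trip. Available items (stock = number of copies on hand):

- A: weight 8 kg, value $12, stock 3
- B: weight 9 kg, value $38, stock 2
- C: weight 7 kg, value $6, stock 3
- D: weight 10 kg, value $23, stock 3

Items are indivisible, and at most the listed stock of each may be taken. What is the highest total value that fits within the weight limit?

Best selections within weight 47 and stock limits:
- 1×A + 2×B + 2×D: weight 46, value 134
- 2×B + 1×C + 2×D: weight 45, value 128
- 2×A + 2×B + 1×D: weight 44, value 123
- 2×B + 2×D: weight 38, value 122
Best: $134.

$134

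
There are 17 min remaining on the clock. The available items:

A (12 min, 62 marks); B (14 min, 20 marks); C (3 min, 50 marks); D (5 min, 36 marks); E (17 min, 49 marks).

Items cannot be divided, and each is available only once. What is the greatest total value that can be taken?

Check high-value combinations within 17 min:
- A+C: time 12+3=15, value 62+50=112
- A+D: time 12+5=17, value 62+36=98
- C+D: time 3+5=8, value 50+36=86
- B+C: time 14+3=17, value 20+50=70
Best: 112 marks.

112 marks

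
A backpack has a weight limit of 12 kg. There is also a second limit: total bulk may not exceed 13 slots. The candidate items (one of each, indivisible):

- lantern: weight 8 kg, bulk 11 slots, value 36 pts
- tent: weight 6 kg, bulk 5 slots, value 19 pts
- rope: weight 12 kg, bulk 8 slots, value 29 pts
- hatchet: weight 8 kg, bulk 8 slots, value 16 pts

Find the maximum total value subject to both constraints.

Feasible sets respecting both limits:
- lantern: weight 8, bulk 11, value 36
- rope: weight 12, bulk 8, value 29
- tent: weight 6, bulk 5, value 19
Best: 36 pts.

36 pts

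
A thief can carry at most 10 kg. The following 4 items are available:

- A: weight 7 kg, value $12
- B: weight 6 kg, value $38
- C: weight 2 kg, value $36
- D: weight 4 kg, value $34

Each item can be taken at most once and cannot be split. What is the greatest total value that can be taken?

Check high-value combinations within 10 kg:
- B+C: weight 6+2=8, value 38+36=74
- B+D: weight 6+4=10, value 38+34=72
- C+D: weight 2+4=6, value 36+34=70
- A+C: weight 7+2=9, value 12+36=48
- B: weight 6, value 38
Best: $74.

$74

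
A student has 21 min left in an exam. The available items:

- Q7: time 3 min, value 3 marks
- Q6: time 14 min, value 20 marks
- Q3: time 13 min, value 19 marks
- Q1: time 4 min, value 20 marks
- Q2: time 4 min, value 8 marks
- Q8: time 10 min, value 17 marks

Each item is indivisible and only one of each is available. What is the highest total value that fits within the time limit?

Check high-value combinations within 21 min:
- Q7+Q1+Q2+Q8: time 3+4+4+10=21, value 3+20+8+17=48
- Q3+Q1+Q2: time 13+4+4=21, value 19+20+8=47
- Q1+Q2+Q8: time 4+4+10=18, value 20+8+17=45
- Q7+Q6+Q1: time 3+14+4=21, value 3+20+20=43
Best: 48 marks.

48 marks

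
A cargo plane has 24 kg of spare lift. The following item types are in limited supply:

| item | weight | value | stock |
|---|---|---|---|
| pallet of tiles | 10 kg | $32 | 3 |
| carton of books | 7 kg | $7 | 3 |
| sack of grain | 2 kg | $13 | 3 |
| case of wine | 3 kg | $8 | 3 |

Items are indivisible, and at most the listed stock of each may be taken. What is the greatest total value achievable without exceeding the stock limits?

Top feasible selections:
- 2×pallet of tiles + 2×sack of grain: weight 24, value 90
- 1×pallet of tiles + 3×sack of grain + 2×case of wine: weight 22, value 87
- 1×pallet of tiles + 2×sack of grain + 3×case of wine: weight 23, value 82
- 1×pallet of tiles + 3×sack of grain + 1×case of wine: weight 19, value 79
Best: $90.

$90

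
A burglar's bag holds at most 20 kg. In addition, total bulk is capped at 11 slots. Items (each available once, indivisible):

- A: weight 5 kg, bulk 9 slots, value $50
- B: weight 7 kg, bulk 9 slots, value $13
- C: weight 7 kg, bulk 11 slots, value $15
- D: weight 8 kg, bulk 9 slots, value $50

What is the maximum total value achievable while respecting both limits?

Feasible sets respecting both limits:
- A: weight 5, bulk 9, value 50
- D: weight 8, bulk 9, value 50
- C: weight 7, bulk 11, value 15
- B: weight 7, bulk 9, value 13
Best: $50.

$50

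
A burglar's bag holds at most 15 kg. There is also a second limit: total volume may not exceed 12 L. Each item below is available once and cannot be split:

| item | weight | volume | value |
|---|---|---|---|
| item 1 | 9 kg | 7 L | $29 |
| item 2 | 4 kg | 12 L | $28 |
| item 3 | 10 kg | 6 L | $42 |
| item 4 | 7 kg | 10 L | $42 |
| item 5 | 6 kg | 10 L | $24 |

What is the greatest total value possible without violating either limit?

Feasible sets respecting both limits:
- item 3: weight 10, volume 6, value 42
- item 4: weight 7, volume 10, value 42
- item 1: weight 9, volume 7, value 29
- item 2: weight 4, volume 12, value 28
Best: $42.

$42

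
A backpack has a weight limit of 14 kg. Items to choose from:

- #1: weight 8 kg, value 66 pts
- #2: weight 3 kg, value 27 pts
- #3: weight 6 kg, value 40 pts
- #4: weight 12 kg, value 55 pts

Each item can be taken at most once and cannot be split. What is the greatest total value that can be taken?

This is a 0/1 knapsack; check combinations near the capacity.
- #1+#3: weight 8+6=14, value 66+40=106
- #1+#2: weight 8+3=11, value 66+27=93
- #2+#3: weight 3+6=9, value 27+40=67
- #1: weight 8, value 66
- #4: weight 12, value 55
Best: 106 pts.

106 pts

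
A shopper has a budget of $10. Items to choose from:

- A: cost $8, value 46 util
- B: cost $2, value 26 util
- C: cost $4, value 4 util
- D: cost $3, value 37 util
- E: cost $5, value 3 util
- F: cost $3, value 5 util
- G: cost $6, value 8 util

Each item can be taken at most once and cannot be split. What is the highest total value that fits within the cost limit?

72 util

This is a 0/1 knapsack; check combinations near the capacity.
- A+B: cost 8+2=10, value 46+26=72
- B+D+F: cost 2+3+3=8, value 26+37+5=68
- B+C+D: cost 2+4+3=9, value 26+4+37=67
- B+D+E: cost 2+3+5=10, value 26+37+3=66
Best: 72 util.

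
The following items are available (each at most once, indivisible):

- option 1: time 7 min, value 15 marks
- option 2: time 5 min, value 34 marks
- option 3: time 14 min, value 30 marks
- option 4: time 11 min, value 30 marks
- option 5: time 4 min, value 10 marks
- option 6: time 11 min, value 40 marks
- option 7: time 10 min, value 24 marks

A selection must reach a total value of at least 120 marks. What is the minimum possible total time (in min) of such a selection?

37

Subsets with value ≥ 120, sorted by total time:
- option 2+option 4+option 6+option 7: time 37, value 128
- option 1+option 2+option 5+option 6+option 7: time 37, value 123
- option 1+option 2+option 4+option 5+option 6: time 38, value 129
Minimum time: 37 min.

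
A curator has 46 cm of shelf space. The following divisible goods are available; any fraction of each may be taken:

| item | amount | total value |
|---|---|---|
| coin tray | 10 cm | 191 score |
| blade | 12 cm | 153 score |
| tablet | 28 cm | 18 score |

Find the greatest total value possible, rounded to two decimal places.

Take in order of value per unit:
- coin tray (191/10 per unit): all 10 → value 191, running total 191.00
- blade (153/12 per unit): all 12 → value 153, running total 344.00
- tablet (18/28 per unit): 24 of 28 → value 24×18/28 = 15.4286, running total 359.43
Total 359.43.

359.43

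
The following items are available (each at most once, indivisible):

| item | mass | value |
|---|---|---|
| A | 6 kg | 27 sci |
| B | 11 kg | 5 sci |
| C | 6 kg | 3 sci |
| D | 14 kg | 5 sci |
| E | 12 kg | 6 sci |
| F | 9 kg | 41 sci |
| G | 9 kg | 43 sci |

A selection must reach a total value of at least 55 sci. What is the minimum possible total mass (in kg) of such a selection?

Subsets with value ≥ 55, sorted by total mass:
- A+G: mass 15, value 70
- A+F: mass 15, value 68
- F+G: mass 18, value 84
- A+C+G: mass 21, value 73
Minimum mass: 15 kg.

15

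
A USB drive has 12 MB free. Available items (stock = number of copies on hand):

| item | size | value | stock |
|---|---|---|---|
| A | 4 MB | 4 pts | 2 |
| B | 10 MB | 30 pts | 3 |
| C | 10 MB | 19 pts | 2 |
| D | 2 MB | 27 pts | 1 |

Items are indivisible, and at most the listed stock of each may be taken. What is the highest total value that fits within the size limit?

Top feasible selections:
- 1×B + 1×D: size 12, value 57
- 1×C + 1×D: size 12, value 46
- 2×A + 1×D: size 10, value 35
- 1×A + 1×D: size 6, value 31
Best: 57 pts.

57 pts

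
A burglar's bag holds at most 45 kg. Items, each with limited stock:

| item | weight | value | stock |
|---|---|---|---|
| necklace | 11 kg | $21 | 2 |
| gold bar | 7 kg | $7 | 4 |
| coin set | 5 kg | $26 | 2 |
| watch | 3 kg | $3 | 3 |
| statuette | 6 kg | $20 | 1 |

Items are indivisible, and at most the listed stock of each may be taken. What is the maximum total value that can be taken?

$121

Best selections within weight 45 and stock limits:
- 2×necklace + 1×gold bar + 2×coin set + 1×statuette: weight 45, value 121
- 2×necklace + 2×coin set + 2×watch + 1×statuette: weight 44, value 120
- 2×necklace + 2×coin set + 1×watch + 1×statuette: weight 41, value 117
- 2×necklace + 2×coin set + 1×statuette: weight 38, value 114
Best: $121.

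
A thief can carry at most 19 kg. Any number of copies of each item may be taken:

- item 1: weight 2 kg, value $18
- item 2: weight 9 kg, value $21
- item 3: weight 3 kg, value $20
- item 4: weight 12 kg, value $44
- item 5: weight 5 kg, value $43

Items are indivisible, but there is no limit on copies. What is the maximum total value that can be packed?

$169

Best value-per-unit is item 1 at 18/2; filling with it alone gives 9×18 = 162.
Optimal mix: 7×item 1 + 1×item 5 → weight 19, value 169.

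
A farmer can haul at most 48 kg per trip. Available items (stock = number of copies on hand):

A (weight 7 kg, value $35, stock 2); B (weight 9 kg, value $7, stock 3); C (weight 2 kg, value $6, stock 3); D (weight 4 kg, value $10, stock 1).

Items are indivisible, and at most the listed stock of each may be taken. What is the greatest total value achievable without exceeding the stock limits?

Top feasible selections:
- 2×A + 2×B + 3×C + 1×D: weight 42, value 112
- 2×A + 3×B + 3×C: weight 47, value 109
- 2×A + 3×B + 1×C + 1×D: weight 47, value 107
Best: $112.

$112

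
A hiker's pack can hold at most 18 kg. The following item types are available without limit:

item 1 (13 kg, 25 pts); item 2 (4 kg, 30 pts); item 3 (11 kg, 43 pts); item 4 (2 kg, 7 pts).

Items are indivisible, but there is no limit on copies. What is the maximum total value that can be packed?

Best value-per-unit is item 2 at 30/4; filling with it alone gives 4×30 = 120.
Optimal mix: 4×item 2 + 1×item 4 → weight 18, value 127.

127 pts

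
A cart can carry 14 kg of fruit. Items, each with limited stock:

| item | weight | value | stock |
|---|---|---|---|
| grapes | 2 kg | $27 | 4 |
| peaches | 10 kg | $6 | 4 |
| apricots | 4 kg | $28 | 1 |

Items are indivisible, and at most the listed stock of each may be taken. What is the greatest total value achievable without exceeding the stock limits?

Best selections within weight 14 and stock limits:
- 4×grapes + 1×apricots: weight 12, value 136
- 3×grapes + 1×apricots: weight 10, value 109
- 4×grapes: weight 8, value 108
- 2×grapes + 1×apricots: weight 8, value 82
Best: $136.

$136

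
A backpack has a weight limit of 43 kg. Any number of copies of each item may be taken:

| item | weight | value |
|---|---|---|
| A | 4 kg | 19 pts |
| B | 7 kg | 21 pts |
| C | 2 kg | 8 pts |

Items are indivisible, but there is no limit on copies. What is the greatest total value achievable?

198 pts

Best value-per-unit is A at 19/4; filling with it alone gives 10×19 = 190.
Optimal mix: 10×A + 1×C → weight 42, value 198.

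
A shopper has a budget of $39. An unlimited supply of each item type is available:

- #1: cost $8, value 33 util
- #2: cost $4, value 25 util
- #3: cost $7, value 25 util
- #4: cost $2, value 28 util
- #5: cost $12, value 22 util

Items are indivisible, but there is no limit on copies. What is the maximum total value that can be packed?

532 util

Best value-per-unit is #4 at 28/2, and filling with it alone uses cost 19×2=38. No mix of the others beats 19×28 = 532.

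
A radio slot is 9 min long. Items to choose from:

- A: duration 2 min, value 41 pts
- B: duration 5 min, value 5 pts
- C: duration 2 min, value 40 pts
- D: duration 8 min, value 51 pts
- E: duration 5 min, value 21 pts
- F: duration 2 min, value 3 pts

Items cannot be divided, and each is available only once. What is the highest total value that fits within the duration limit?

Check high-value combinations within 9 min:
- A+C+E: duration 2+2+5=9, value 41+40+21=102
- A+B+C: duration 2+5+2=9, value 41+5+40=86
- A+C+F: duration 2+2+2=6, value 41+40+3=84
- A+C: duration 2+2=4, value 41+40=81
- A+E+F: duration 2+5+2=9, value 41+21+3=65
Best: 102 pts.

102 pts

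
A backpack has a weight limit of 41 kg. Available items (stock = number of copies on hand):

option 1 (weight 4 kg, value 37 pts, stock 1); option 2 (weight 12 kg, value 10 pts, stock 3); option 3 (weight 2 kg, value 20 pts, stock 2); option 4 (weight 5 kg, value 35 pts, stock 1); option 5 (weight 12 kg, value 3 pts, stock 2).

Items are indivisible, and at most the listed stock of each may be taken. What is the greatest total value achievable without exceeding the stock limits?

132 pts

Best selections within weight 41 and stock limits:
- 1×option 1 + 2×option 2 + 2×option 3 + 1×option 4: weight 37, value 132
- 1×option 1 + 1×option 2 + 2×option 3 + 1×option 4 + 1×option 5: weight 37, value 125
- 1×option 1 + 1×option 2 + 2×option 3 + 1×option 4: weight 25, value 122
Best: 132 pts.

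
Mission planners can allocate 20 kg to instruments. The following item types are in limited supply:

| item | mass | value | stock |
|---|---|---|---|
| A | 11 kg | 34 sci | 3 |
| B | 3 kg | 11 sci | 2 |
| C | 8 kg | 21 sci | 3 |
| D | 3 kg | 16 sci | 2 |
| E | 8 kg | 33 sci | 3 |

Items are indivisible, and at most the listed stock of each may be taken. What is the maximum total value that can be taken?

Best selections within mass 20 and stock limits:
- 2×B + 2×D + 1×E: mass 20, value 87
- 1×D + 2×E: mass 19, value 82
- 1×B + 2×E: mass 19, value 77
- 1×A + 1×B + 2×D: mass 20, value 77
Best: 87 sci.

87 sci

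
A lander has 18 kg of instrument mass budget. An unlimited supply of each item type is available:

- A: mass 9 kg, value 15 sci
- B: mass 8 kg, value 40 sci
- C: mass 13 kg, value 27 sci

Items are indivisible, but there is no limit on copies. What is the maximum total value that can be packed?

Best value-per-unit is B at 40/8, and filling with it alone uses mass 2×8=16. No mix of the others beats 2×40 = 80.

80 sci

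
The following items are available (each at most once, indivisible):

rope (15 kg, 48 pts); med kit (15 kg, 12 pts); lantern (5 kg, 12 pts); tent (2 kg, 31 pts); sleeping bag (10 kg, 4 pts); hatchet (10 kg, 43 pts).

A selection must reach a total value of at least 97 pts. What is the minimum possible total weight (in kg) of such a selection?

27

Subsets with value ≥ 97, sorted by total weight:
- rope+tent+hatchet: weight 27, value 122
- rope+lantern+hatchet: weight 30, value 103
Minimum weight: 27 kg.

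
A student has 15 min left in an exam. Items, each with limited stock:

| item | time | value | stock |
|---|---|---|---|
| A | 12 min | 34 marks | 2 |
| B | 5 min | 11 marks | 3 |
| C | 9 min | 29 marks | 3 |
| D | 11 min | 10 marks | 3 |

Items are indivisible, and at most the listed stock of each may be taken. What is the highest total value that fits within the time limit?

40 marks

Top feasible selections:
- 1×B + 1×C: time 14, value 40
- 1×A: time 12, value 34
- 3×B: time 15, value 33
Best: 40 marks.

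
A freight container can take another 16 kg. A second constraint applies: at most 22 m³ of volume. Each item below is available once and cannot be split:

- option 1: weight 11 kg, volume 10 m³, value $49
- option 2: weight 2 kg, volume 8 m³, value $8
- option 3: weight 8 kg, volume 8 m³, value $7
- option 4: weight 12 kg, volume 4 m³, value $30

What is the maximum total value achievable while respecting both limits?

Feasible sets respecting both limits:
- option 1+option 2: weight 13, volume 18, value 57
- option 1: weight 11, volume 10, value 49
- option 2+option 4: weight 14, volume 12, value 38
Best: $57.

$57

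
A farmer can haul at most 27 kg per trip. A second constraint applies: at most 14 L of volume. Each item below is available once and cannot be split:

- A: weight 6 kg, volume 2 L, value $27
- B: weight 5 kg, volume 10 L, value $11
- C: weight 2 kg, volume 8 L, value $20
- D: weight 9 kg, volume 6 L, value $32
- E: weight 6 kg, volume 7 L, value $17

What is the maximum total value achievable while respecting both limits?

$59

Feasible sets respecting both limits:
- A+D: weight 15, volume 8, value 59
- C+D: weight 11, volume 14, value 52
- D+E: weight 15, volume 13, value 49
- A+C: weight 8, volume 10, value 47
Best: $59.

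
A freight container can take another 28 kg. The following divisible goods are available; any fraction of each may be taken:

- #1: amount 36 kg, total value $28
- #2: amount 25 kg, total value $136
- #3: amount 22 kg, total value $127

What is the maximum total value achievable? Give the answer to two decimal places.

159.64

Take in order of value per unit:
- #3 (127/22 per unit): all 22 → value 127, running total 127.00
- #2 (136/25 per unit): 6 of 25 → value 6×136/25 = 32.6400, running total 159.64
Total 159.64.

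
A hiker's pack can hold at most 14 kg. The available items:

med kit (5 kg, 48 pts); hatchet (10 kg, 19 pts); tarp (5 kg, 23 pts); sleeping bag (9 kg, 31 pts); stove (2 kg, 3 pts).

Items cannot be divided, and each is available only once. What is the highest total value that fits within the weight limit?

This is a 0/1 knapsack; check combinations near the capacity.
- med kit+sleeping bag: weight 5+9=14, value 48+31=79
- med kit+tarp+stove: weight 5+5+2=12, value 48+23+3=74
- med kit+tarp: weight 5+5=10, value 48+23=71
Best: 79 pts.

79 pts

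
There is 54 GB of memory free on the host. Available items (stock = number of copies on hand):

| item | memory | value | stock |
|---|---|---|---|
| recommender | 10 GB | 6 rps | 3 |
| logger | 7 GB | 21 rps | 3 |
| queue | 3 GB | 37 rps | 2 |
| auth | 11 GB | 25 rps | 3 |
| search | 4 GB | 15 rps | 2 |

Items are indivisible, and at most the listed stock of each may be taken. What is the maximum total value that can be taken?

Top feasible selections:
- 3×logger + 2×queue + 2×auth + 1×search: memory 53, value 202
- 1×logger + 2×queue + 3×auth + 2×search: memory 54, value 200
- 2×logger + 2×queue + 2×auth + 2×search: memory 50, value 196
Best: 202 rps.

202 rps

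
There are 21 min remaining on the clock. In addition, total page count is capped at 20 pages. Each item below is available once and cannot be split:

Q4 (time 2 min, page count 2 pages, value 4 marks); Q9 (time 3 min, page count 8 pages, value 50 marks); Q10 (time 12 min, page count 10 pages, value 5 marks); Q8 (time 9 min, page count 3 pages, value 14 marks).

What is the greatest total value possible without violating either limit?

68 marks

Feasible sets respecting both limits:
- Q4+Q9+Q8: time 14, page count 13, value 68
- Q9+Q8: time 12, page count 11, value 64
- Q4+Q9+Q10: time 17, page count 20, value 59
- Q9+Q10: time 15, page count 18, value 55
Best: 68 marks.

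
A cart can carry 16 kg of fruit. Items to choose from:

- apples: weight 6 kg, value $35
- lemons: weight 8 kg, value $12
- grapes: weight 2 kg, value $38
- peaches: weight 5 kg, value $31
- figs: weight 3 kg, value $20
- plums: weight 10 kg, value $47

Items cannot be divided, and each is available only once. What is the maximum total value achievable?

$124

Check high-value combinations within 16 kg:
- apples+grapes+peaches+figs: weight 6+2+5+3=16, value 35+38+31+20=124
- grapes+figs+plums: weight 2+3+10=15, value 38+20+47=105
- apples+grapes+peaches: weight 6+2+5=13, value 35+38+31=104
Best: $124.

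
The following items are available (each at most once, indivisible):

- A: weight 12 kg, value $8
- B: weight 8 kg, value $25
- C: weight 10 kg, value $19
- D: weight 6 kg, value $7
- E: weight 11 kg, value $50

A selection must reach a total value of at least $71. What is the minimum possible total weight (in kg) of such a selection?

19

Subsets with value ≥ 71, sorted by total weight:
- B+E: weight 19, value 75
- B+D+E: weight 25, value 82
- C+D+E: weight 27, value 76
Minimum weight: 19 kg.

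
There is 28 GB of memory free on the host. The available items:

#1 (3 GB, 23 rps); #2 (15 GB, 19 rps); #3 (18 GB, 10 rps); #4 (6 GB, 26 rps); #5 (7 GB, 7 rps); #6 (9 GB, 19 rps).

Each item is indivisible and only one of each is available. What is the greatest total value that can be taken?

75 rps

Check high-value combinations within 28 GB:
- #1+#4+#5+#6: memory 3+6+7+9=25, value 23+26+7+19=75
- #1+#4+#6: memory 3+6+9=18, value 23+26+19=68
- #1+#2+#4: memory 3+15+6=24, value 23+19+26=68
- #1+#2+#6: memory 3+15+9=27, value 23+19+19=61
Best: 75 rps.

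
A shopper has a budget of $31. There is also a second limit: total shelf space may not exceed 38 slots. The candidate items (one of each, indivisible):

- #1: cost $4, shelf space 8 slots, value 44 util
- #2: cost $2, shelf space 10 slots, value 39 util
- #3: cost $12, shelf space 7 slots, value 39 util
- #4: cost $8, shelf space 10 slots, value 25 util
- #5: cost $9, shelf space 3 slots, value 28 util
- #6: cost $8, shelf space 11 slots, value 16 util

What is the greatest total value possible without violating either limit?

150 util

Feasible sets respecting both limits:
- #1+#2+#3+#5: cost 27, shelf space 28, value 150
- #1+#2+#3+#4: cost 26, shelf space 35, value 147
- #1+#2+#3+#6: cost 26, shelf space 36, value 138
- #1+#2+#4+#5: cost 23, shelf space 31, value 136
Best: 150 util.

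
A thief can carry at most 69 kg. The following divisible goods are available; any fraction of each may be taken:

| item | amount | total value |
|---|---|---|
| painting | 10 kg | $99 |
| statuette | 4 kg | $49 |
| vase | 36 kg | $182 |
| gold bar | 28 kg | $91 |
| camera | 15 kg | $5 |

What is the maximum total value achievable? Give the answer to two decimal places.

391.75

Take in order of value per unit:
- statuette (49/4 per unit): all 4 → value 49, running total 49.00
- painting (99/10 per unit): all 10 → value 99, running total 148.00
- vase (182/36 per unit): all 36 → value 182, running total 330.00
- gold bar (91/28 per unit): 19 of 28 → value 19×91/28 = 61.7500, running total 391.75
Total 391.75.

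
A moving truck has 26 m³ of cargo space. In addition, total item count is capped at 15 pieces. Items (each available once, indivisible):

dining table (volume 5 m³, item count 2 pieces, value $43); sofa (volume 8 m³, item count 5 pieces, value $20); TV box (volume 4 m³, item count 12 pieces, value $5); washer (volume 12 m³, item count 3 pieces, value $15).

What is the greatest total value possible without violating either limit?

$78

Feasible sets respecting both limits:
- dining table+sofa+washer: volume 25, item count 10, value 78
- dining table+sofa: volume 13, item count 7, value 63
- dining table+washer: volume 17, item count 5, value 58
Best: $78.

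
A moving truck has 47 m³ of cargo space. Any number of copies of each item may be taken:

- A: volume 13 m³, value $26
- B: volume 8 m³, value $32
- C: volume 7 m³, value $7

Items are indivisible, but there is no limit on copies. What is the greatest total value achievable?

Best value-per-unit is B at 32/8; filling with it alone gives 5×32 = 160.
Optimal mix: 5×B + 1×C → volume 47, value 167.

$167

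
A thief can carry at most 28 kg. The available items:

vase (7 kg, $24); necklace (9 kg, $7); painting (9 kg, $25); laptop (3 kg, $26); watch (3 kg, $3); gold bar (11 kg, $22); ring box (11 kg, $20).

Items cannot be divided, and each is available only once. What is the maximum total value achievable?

Check high-value combinations within 28 kg:
- vase+necklace+painting+laptop: weight 7+9+9+3=28, value 24+7+25+26=82
- vase+painting+laptop+watch: weight 7+9+3+3=22, value 24+25+26+3=78
- painting+laptop+watch+gold bar: weight 9+3+3+11=26, value 25+26+3+22=76
Best: $82.

$82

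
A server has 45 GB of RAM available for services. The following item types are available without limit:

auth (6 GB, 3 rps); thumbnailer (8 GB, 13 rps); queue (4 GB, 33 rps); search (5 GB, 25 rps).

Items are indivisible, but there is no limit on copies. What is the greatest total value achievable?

363 rps

Best value-per-unit is queue at 33/4, and filling with it alone uses memory 11×4=44. No mix of the others beats 11×33 = 363.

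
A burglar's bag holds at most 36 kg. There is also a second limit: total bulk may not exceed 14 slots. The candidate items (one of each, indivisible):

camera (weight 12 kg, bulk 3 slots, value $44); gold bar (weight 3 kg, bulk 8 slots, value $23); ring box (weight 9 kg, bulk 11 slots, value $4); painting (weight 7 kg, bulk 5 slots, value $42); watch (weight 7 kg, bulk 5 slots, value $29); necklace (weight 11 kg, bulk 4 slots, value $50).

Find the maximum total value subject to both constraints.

$136

Feasible sets respecting both limits:
- camera+painting+necklace: weight 30, bulk 12, value 136
- camera+watch+necklace: weight 30, bulk 12, value 123
- painting+watch+necklace: weight 25, bulk 14, value 121
Best: $136.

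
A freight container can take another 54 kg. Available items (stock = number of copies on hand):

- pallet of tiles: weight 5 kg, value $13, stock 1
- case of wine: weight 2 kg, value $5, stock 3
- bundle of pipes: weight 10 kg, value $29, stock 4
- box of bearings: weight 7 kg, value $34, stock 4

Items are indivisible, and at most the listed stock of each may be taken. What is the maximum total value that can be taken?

Top feasible selections:
- 3×case of wine + 2×bundle of pipes + 4×box of bearings: weight 54, value 209
- 1×pallet of tiles + 2×bundle of pipes + 4×box of bearings: weight 53, value 207
Best: $209.

$209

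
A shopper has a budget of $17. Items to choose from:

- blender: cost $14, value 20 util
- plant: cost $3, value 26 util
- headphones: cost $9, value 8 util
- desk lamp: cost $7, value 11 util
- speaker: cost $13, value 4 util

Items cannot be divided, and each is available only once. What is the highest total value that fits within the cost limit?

46 util

Check high-value combinations within $17:
- blender+plant: cost 14+3=17, value 20+26=46
- plant+desk lamp: cost 3+7=10, value 26+11=37
- plant+headphones: cost 3+9=12, value 26+8=34
- plant+speaker: cost 3+13=16, value 26+4=30
Best: 46 util.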